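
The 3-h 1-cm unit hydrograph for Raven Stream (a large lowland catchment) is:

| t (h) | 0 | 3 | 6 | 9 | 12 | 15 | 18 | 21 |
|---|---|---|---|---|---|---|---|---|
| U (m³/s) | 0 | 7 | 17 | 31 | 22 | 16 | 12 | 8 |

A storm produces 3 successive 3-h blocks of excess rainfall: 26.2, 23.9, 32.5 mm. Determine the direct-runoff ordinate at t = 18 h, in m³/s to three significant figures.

By discrete convolution, Q_j = Σ (P_i / 10 mm) · U_{j−i}.
At t = 18 h (j=6): Q = (26.2/10)·12 + (23.9/10)·16 + (32.5/10)·22 = 141 m³/s.

Q ≈ 141 m³/s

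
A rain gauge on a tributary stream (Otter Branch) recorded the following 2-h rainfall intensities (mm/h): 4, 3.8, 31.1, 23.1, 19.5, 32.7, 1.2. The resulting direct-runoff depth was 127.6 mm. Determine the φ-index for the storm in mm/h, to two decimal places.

φ ≈ 10.65 mm/h

Only the 4 blocks with intensity above φ contribute runoff: 31.1, 23.1, 19.5, 32.7 mm/h.
Σ(I−φ)·Δt = d  ⇒  (31.1+23.1+19.5+32.7 − 4φ)·2 = 127.6
φ = (106.4 − 127.6/2) / 4 = 10.65 mm/h.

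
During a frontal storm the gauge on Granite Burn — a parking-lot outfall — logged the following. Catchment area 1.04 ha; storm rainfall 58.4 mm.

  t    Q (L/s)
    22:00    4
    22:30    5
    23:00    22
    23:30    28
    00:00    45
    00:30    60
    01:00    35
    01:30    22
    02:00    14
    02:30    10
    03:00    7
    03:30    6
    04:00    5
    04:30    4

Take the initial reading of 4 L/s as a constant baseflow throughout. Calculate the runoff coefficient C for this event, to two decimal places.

C ≈ 0.63

ΣQ_DR = 211.0 L/s; V = ΣQ_DR·Δt = 3.798 × 10^5 L.
Runoff depth d = V / A = 36.52 mm.
C = d / P = 36.52 / 58.4 = 0.63.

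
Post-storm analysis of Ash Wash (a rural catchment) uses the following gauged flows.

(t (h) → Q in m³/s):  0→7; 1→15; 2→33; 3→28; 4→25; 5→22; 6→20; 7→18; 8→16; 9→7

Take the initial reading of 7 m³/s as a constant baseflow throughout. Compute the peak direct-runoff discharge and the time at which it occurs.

Q_p = 26.0 m³/s at t = 2 h

Subtracting baseflow gives direct-runoff ordinates: 0.0, 8.0, 26.0, 21.0, 18.0, 15.0, 13.0, 11.0, 9.0, 0.0 m³/s.
The maximum is 26.0 m³/s, occurring at the reading for t = 2 h.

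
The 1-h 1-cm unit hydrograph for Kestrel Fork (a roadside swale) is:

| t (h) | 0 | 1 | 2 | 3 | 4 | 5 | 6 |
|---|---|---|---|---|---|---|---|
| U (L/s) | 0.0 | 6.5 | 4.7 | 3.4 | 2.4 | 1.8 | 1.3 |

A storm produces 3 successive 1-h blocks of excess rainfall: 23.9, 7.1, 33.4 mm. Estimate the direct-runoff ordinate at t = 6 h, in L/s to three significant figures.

By discrete convolution, Q_j = Σ (P_i / 10 mm) · U_{j−i}.
At t = 6 h (j=6): Q = (23.9/10)·1.3 + (7.1/10)·1.8 + (33.4/10)·2.4 = 12.4 L/s.

Q ≈ 12.4 L/s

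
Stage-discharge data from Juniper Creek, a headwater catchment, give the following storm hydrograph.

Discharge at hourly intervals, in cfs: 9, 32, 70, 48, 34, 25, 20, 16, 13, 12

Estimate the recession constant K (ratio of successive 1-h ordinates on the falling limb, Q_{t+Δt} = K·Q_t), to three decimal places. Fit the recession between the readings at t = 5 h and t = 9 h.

Using the recession-limb readings at t = 5 h and t = 9 h: Q falls from 25 to 12 cfs over 4 intervals.
K = (Q₂/Q₁)^(1/4) = (12/25)^(1/4) = 0.832.

K ≈ 0.832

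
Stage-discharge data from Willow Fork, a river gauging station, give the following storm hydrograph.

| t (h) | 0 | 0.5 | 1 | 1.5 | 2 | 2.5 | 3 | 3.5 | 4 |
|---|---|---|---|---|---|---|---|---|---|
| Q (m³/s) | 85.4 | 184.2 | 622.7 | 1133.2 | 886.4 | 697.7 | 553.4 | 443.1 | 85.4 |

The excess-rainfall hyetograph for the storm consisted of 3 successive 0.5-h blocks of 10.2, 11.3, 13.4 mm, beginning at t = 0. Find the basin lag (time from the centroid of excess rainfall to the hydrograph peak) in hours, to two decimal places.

Centroid of excess rainfall: t_c = Σ P_i·t̄_i / ΣP_i = 0.7958 h (block centres at 0.25, 0.75, 1.25 h).
Hydrograph peak occurs at t = 1.5 h, so basin lag t_L = 1.5 − 0.7958 = 0.70 h.

t_L ≈ 0.70 h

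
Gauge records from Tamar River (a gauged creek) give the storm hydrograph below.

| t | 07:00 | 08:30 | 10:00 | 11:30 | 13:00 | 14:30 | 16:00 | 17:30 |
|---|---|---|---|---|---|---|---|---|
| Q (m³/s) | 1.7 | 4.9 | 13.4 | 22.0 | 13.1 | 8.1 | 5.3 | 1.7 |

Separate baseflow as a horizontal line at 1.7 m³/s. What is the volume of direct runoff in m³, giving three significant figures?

V ≈ 3.06 × 10^5 m³

Direct-runoff ordinates (Q − Q_b): 0.0, 3.2, 11.7, 20.3, 11.4, 6.4, 3.6, 0.0 m³/s.
ΣQ_DR = 56.60 m³/s.
With Δt = 1.5 h = 5400 s, V = ΣQ_DR · Δt = 56.60 × 5400 = 3.06 × 10^5 m³.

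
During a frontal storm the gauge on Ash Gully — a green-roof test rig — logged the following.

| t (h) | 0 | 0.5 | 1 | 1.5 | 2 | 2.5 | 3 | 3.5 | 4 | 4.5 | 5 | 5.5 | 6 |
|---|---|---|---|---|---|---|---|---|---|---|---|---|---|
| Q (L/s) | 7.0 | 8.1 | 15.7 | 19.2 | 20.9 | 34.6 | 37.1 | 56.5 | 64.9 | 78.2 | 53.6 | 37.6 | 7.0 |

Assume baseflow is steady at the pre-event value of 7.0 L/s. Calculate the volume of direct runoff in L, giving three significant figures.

V ≈ 6.29 × 10^5 L

Direct-runoff ordinates (Q − Q_b): 0.0, 1.1, 8.7, 12.2, 13.9, 27.6, 30.1, 49.5, 57.9, 71.2, 46.6, 30.6, 0.0 L/s.
ΣQ_DR = 349.4 L/s.
With Δt = 0.5 h = 1800 s, V = ΣQ_DR · Δt = 349.4 × 1800 = 6.29 × 10^5 L.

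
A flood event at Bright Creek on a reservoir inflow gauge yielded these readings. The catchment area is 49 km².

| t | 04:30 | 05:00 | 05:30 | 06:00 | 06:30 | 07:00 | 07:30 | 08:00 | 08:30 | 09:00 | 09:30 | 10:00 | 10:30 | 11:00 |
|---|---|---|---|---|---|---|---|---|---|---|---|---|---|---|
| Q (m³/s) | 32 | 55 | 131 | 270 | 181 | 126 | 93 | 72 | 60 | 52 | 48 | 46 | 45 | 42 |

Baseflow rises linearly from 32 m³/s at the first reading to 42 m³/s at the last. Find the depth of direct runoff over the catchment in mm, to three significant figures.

d ≈ 27.0 mm

Direct runoff: 0.00, 22.23, 97.46, 235.69, 145.92, 90.15, 56.38, 34.62, 21.85, 13.08, 8.31, 5.54, 3.77, 0.00 m³/s; ΣQ_DR = 735.0 m³/s.
V = ΣQ_DR · Δt = 735.0 × 1800 s = 1.323 × 10^6 m³.
Over A = 49 km², depth = V / A = 27.0 mm.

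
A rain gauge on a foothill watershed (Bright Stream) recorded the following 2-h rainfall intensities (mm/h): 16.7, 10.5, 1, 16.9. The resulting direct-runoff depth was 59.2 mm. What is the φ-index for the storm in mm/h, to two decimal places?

Only the 3 blocks with intensity above φ contribute runoff: 16.7, 10.5, 16.9 mm/h.
Σ(I−φ)·Δt = d  ⇒  (16.7+10.5+16.9 − 3φ)·2 = 59.2
φ = (44.10 − 59.2/2) / 3 = 4.83 mm/h.

φ ≈ 4.83 mm/h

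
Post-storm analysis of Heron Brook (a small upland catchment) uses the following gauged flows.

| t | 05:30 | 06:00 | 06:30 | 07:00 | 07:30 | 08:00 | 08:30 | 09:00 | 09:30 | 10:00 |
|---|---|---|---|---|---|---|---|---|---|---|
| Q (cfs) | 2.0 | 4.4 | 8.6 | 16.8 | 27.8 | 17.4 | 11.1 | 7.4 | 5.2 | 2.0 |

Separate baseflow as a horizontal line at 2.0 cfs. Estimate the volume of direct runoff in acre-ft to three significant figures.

Direct-runoff ordinates (Q − Q_b): 0.0, 2.4, 6.6, 14.8, 25.8, 15.4, 9.1, 5.4, 3.2, 0.0 cfs.
ΣQ_DR = 82.70 cfs.
With Δt = 0.5 h = 1800 s, V = ΣQ_DR · Δt = 82.70 × 1800 = 1.49 × 10^5 ft³ = 3.42 acre-ft.

V ≈ 3.42 acre-ft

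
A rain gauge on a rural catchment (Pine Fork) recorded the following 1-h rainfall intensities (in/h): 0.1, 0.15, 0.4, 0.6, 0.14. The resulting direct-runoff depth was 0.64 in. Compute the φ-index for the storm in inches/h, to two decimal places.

Only the 2 blocks with intensity above φ contribute runoff: 0.4, 0.6 in/h.
Σ(I−φ)·Δt = d  ⇒  (0.4+0.6 − 2φ)·1 = 0.64
φ = (1.000 − 0.64/1) / 2 = 0.18 in/h.

φ ≈ 0.18 in/h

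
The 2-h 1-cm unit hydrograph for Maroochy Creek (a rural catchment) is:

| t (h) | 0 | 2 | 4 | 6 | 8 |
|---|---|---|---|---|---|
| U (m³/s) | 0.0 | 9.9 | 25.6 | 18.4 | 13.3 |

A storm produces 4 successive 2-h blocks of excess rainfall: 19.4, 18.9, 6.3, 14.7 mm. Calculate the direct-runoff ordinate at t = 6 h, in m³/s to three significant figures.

Q ≈ 90.3 m³/s

By discrete convolution, Q_j = Σ (P_i / 10 mm) · U_{j−i}.
At t = 6 h (j=3): Q = (19.4/10)·18.4 + (18.9/10)·25.6 + (6.3/10)·9.9 + (14.7/10)·0.0 = 90.3 m³/s.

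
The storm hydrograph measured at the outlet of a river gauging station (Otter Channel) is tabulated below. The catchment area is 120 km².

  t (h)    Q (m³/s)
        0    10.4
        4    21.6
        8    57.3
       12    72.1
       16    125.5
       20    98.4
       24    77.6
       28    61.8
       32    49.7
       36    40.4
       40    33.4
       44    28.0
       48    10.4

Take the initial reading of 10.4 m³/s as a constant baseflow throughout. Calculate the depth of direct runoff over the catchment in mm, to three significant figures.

Direct runoff: 0.0, 11.2, 46.9, 61.7, 115.1, 88.0, 67.2, 51.4, 39.3, 30.0, 23.0, 17.6, 0.0 m³/s; ΣQ_DR = 551.4 m³/s.
V = ΣQ_DR · Δt = 551.4 × 14400 s = 7.940 × 10^6 m³.
Over A = 120 km², depth = V / A = 66.2 mm.

d ≈ 66.2 mm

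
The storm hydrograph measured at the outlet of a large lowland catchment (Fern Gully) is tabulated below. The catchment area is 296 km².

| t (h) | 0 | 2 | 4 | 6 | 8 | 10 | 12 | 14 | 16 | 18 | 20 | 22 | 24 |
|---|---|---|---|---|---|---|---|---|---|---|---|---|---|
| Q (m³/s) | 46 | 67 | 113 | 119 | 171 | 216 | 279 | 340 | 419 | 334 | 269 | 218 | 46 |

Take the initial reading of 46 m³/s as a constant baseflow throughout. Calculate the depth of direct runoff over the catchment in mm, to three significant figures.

d ≈ 49.6 mm

Direct runoff: 0.0, 21.0, 67.0, 73.0, 125.0, 170.0, 233.0, 294.0, 373.0, 288.0, 223.0, 172.0, 0.0 m³/s; ΣQ_DR = 2039 m³/s.
V = ΣQ_DR · Δt = 2039 × 7200 s = 1.468 × 10^7 m³.
Over A = 296 km², depth = V / A = 49.6 mm.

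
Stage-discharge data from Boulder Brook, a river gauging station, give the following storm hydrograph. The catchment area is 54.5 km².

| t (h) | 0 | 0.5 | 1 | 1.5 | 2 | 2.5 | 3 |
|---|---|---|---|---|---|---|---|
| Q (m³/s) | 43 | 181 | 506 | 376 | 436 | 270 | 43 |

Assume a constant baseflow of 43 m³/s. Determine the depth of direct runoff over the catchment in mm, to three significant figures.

Direct runoff: 0.0, 138.0, 463.0, 333.0, 393.0, 227.0, 0.0 m³/s; ΣQ_DR = 1554 m³/s.
V = ΣQ_DR · Δt = 1554 × 1800 s = 2.797 × 10^6 m³.
Over A = 54.5 km², depth = V / A = 51.3 mm.

d ≈ 51.3 mm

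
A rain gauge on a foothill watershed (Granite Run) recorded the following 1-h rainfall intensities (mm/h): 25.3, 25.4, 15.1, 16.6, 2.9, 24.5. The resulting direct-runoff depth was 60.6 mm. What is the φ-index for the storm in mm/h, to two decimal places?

Only the 5 blocks with intensity above φ contribute runoff: 25.3, 25.4, 15.1, 16.6, 24.5 mm/h.
Σ(I−φ)·Δt = d  ⇒  (25.3+25.4+15.1+16.6+24.5 − 5φ)·1 = 60.6
φ = (106.9 − 60.6/1) / 5 = 9.26 mm/h.

φ ≈ 9.26 mm/h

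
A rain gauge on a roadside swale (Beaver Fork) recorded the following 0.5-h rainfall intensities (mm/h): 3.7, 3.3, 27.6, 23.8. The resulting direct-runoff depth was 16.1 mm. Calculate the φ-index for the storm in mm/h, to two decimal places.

φ ≈ 9.60 mm/h

Only the 2 blocks with intensity above φ contribute runoff: 27.6, 23.8 mm/h.
Σ(I−φ)·Δt = d  ⇒  (27.6+23.8 − 2φ)·0.5 = 16.1
φ = (51.40 − 16.1/0.5) / 2 = 9.60 mm/h.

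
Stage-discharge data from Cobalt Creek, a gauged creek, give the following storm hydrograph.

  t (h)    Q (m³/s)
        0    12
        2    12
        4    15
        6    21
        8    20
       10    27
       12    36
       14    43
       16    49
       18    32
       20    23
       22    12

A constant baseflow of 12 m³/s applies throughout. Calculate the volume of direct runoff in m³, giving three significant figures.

Direct-runoff ordinates (Q − Q_b): 0.0, 0.0, 3.0, 9.0, 8.0, 15.0, 24.0, 31.0, 37.0, 20.0, 11.0, 0.0 m³/s.
ΣQ_DR = 158.0 m³/s.
With Δt = 2 h = 7200 s, V = ΣQ_DR · Δt = 158.0 × 7200 = 1.14 × 10^6 m³.

V ≈ 1.14 × 10^6 m³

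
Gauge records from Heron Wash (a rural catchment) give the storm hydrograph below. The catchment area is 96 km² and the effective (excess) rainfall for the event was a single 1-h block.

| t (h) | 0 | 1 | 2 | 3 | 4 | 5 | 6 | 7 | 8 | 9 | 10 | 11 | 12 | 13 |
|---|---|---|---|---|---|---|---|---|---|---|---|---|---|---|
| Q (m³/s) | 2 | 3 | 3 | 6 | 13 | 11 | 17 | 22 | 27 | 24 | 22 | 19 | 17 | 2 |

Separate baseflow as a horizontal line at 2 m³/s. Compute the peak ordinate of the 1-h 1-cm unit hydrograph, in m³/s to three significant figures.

Direct runoff: 0.0, 1.0, 1.0, 4.0, 11.0, 9.0, 15.0, 20.0, 25.0, 22.0, 20.0, 17.0, 15.0, 0.0 m³/s; ΣQ_DR = 160.0 m³/s, peak = 25.0 m³/s.
Runoff depth d = ΣQ_DR·Δt / A = 160.0 × 3600 / (96 km²) = 6.000 mm.
The 1-cm UH is the DRH scaled by (10 mm)/d, so U_p = 25.0 × 10/6.000 = 41.7 m³/s.

U_p ≈ 41.7 m³/s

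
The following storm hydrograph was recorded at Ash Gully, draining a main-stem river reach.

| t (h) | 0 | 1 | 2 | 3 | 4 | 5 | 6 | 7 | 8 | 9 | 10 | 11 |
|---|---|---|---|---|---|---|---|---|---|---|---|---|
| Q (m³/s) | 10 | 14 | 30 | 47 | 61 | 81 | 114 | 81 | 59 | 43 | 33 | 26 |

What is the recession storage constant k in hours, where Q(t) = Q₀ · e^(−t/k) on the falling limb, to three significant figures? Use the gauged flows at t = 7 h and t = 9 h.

k ≈ 3.16 h

On the falling limb, Q drops from 81 to 43 m³/s between t = 7 h and t = 9 h (Δt = 2 h).
k = −Δt / ln(Q₂/Q₁) = −2 / ln(43/81) = 3.16 h.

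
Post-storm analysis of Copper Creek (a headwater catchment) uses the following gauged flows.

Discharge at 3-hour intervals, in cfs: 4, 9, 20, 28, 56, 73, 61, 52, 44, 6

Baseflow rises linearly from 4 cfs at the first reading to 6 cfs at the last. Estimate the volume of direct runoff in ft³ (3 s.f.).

V ≈ 3.27 × 10^6 ft³

Direct-runoff ordinates (Q − Q_b): 0.00, 4.78, 15.56, 23.33, 51.11, 67.89, 55.67, 46.44, 38.22, 0.00 cfs.
ΣQ_DR = 303.0 cfs.
With Δt = 3 h = 10800 s, V = ΣQ_DR · Δt = 303.0 × 10800 = 3.27 × 10^6 ft³.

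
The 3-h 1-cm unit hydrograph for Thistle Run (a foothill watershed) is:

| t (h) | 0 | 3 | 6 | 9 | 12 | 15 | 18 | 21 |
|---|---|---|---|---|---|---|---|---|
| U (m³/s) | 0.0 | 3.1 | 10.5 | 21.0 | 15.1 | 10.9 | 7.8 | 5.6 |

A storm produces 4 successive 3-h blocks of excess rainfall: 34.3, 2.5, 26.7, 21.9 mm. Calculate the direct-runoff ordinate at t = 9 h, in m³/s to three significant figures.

By discrete convolution, Q_j = Σ (P_i / 10 mm) · U_{j−i}.
At t = 9 h (j=3): Q = (34.3/10)·21.0 + (2.5/10)·10.5 + (26.7/10)·3.1 + (21.9/10)·0.0 = 82.9 m³/s.

Q ≈ 82.9 m³/s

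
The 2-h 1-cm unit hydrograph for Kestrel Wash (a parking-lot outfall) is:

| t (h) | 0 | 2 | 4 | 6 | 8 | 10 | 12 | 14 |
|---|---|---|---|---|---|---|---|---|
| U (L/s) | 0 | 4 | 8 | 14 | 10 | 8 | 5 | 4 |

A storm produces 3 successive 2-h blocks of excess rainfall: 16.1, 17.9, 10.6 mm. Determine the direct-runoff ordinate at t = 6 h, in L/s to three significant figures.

By discrete convolution, Q_j = Σ (P_i / 10 mm) · U_{j−i}.
At t = 6 h (j=3): Q = (16.1/10)·14 + (17.9/10)·8 + (10.6/10)·4 = 41.1 L/s.

Q ≈ 41.1 L/s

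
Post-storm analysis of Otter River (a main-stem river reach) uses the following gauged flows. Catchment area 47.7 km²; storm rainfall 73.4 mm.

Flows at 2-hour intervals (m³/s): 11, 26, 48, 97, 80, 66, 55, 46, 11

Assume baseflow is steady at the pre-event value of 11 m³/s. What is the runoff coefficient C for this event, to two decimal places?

ΣQ_DR = 341.0 m³/s; V = ΣQ_DR·Δt = 2.455 × 10^6 m³.
Runoff depth d = V / A = 51.47 mm.
C = d / P = 51.47 / 73.4 = 0.70.

C ≈ 0.70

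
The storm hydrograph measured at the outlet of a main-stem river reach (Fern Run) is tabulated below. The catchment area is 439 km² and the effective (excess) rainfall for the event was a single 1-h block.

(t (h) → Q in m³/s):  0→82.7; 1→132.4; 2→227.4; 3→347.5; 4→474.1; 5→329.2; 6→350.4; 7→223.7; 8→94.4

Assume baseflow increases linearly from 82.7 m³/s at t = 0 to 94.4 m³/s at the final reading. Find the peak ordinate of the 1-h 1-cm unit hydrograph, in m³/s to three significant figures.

U_p ≈ 321 m³/s

Direct runoff: 0.00, 48.24, 141.78, 260.41, 385.55, 239.19, 258.93, 130.76, 0.00 m³/s; ΣQ_DR = 1465 m³/s, peak = 385.55 m³/s.
Runoff depth d = ΣQ_DR·Δt / A = 1465 × 3600 / (439 km²) = 12.01 mm.
The 1-cm UH is the DRH scaled by (10 mm)/d, so U_p = 385.55 × 10/12.01 = 321 m³/s.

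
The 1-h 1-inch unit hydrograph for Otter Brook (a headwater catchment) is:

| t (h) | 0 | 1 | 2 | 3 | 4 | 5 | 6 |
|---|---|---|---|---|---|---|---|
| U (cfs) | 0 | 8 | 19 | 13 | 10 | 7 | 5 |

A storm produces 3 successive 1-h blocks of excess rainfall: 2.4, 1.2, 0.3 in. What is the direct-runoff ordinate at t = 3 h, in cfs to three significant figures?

Q ≈ 56.4 cfs

By discrete convolution, Q_j = Σ (P_i / 1 in) · U_{j−i}.
At t = 3 h (j=3): Q = (2.4/1)·13 + (1.2/1)·19 + (0.3/1)·8 = 56.4 cfs.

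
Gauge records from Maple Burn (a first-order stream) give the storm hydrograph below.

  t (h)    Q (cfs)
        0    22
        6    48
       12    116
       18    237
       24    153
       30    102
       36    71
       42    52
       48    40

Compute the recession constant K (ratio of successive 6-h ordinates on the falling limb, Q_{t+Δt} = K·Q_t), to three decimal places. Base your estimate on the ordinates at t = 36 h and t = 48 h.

K ≈ 0.751

Using the recession-limb readings at t = 36 h and t = 48 h: Q falls from 71 to 40 cfs over 2 intervals.
K = (Q₂/Q₁)^(1/2) = (40/71)^(1/2) = 0.751.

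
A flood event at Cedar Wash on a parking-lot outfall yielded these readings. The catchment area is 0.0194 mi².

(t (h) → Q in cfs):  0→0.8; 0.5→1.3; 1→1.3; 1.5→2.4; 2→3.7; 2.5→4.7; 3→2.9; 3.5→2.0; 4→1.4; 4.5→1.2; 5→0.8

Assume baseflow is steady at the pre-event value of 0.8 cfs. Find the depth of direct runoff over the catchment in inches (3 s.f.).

d ≈ 0.547 in

Direct runoff: 0.0, 0.5, 0.5, 1.6, 2.9, 3.9, 2.1, 1.2, 0.6, 0.4, 0.0 cfs; ΣQ_DR = 13.70 cfs.
V = ΣQ_DR · Δt = 13.70 × 1800 s = 24660 ft³.
Over A = 0.0194 mi², depth = V / A = 0.547 in.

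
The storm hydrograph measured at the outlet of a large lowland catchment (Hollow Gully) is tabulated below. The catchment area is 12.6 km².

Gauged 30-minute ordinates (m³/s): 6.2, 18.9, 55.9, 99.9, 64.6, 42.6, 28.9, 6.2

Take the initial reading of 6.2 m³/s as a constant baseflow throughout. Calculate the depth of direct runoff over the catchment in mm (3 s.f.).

Direct runoff: 0.0, 12.7, 49.7, 93.7, 58.4, 36.4, 22.7, 0.0 m³/s; ΣQ_DR = 273.6 m³/s.
V = ΣQ_DR · Δt = 273.6 × 1800 s = 4.925 × 10^5 m³.
Over A = 12.6 km², depth = V / A = 39.1 mm.

d ≈ 39.1 mm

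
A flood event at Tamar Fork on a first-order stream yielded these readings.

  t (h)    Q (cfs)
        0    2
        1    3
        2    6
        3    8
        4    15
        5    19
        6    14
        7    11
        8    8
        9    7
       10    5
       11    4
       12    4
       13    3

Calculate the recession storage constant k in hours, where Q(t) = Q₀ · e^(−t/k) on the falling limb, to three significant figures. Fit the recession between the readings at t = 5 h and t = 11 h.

k ≈ 3.85 h

On the falling limb, Q drops from 19 to 4 cfs between t = 5 h and t = 11 h (Δt = 6 h).
k = −Δt / ln(Q₂/Q₁) = −6 / ln(4/19) = 3.85 h.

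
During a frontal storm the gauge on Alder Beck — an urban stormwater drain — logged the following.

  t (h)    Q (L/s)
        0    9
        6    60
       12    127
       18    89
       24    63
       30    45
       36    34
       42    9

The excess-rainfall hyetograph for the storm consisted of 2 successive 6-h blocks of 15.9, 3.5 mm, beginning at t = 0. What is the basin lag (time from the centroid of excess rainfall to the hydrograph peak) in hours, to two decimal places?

Centroid of excess rainfall: t_c = Σ P_i·t̄_i / ΣP_i = 4.0825 h (block centres at 3, 9 h).
Hydrograph peak occurs at t = 12 h, so basin lag t_L = 12 − 4.0825 = 7.92 h.

t_L ≈ 7.92 h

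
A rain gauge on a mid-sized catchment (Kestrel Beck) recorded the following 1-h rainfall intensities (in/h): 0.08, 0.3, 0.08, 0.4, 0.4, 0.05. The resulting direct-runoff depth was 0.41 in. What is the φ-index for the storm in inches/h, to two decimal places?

Only the 3 blocks with intensity above φ contribute runoff: 0.3, 0.4, 0.4 in/h.
Σ(I−φ)·Δt = d  ⇒  (0.3+0.4+0.4 − 3φ)·1 = 0.41
φ = (1.100 − 0.41/1) / 3 = 0.23 in/h.

φ ≈ 0.23 in/h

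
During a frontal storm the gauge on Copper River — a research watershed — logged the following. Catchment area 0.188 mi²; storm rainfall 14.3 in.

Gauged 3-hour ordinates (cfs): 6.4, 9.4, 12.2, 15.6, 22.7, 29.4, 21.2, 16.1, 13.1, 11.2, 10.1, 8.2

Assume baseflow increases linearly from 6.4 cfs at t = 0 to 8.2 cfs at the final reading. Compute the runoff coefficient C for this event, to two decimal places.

C ≈ 0.15

ΣQ_DR = 88.00 cfs; V = ΣQ_DR·Δt = 9.504 × 10^5 ft³.
Runoff depth d = V / A = 2.176 in.
C = d / P = 2.176 / 14.3 = 0.15.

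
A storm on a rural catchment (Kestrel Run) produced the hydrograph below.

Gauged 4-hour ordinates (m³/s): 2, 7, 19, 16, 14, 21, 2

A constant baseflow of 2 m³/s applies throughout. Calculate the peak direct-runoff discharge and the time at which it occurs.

Subtracting baseflow gives direct-runoff ordinates: 0.0, 5.0, 17.0, 14.0, 12.0, 19.0, 0.0 m³/s.
The maximum is 19.0 m³/s, occurring at the reading for t = 20 h.

Q_p = 19.0 m³/s at t = 20 h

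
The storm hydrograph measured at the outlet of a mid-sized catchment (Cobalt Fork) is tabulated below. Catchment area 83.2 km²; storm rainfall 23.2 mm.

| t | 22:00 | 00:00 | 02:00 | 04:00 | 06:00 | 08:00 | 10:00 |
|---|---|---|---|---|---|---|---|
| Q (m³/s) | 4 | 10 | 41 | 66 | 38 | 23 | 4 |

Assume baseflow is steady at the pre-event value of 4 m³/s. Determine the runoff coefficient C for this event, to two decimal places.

ΣQ_DR = 158.0 m³/s; V = ΣQ_DR·Δt = 1.138 × 10^6 m³.
Runoff depth d = V / A = 13.67 mm.
C = d / P = 13.67 / 23.2 = 0.59.

C ≈ 0.59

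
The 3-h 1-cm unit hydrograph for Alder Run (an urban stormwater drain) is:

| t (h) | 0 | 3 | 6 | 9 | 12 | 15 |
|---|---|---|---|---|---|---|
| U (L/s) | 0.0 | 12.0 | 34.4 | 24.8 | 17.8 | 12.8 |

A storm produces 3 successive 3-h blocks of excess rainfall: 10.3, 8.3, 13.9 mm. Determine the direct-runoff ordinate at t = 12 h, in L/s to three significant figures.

By discrete convolution, Q_j = Σ (P_i / 10 mm) · U_{j−i}.
At t = 12 h (j=4): Q = (10.3/10)·17.8 + (8.3/10)·24.8 + (13.9/10)·34.4 = 86.7 L/s.

Q ≈ 86.7 L/s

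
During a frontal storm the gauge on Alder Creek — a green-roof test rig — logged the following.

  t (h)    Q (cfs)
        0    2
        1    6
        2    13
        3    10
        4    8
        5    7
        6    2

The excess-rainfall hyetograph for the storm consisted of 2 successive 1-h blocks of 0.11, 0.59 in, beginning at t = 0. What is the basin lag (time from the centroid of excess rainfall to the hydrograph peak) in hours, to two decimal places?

Centroid of excess rainfall: t_c = Σ P_i·t̄_i / ΣP_i = 1.3429 h (block centres at 0.5, 1.5 h).
Hydrograph peak occurs at t = 2 h, so basin lag t_L = 2 − 1.3429 = 0.66 h.

t_L ≈ 0.66 h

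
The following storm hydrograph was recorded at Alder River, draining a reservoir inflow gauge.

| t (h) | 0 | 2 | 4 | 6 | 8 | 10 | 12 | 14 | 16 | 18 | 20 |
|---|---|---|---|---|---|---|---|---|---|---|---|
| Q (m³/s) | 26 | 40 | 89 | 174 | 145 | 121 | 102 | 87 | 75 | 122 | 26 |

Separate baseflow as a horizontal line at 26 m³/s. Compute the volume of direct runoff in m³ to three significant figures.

Direct-runoff ordinates (Q − Q_b): 0.0, 14.0, 63.0, 148.0, 119.0, 95.0, 76.0, 61.0, 49.0, 96.0, 0.0 m³/s.
ΣQ_DR = 721.0 m³/s.
With Δt = 2 h = 7200 s, V = ΣQ_DR · Δt = 721.0 × 7200 = 5.19 × 10^6 m³.

V ≈ 5.19 × 10^6 m³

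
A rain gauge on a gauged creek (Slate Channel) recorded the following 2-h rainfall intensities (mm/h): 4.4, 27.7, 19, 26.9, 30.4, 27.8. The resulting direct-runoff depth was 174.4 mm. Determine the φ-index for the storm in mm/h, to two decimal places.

φ ≈ 8.92 mm/h

Only the 5 blocks with intensity above φ contribute runoff: 27.7, 19, 26.9, 30.4, 27.8 mm/h.
Σ(I−φ)·Δt = d  ⇒  (27.7+19+26.9+30.4+27.8 − 5φ)·2 = 174.4
φ = (131.8 − 174.4/2) / 5 = 8.92 mm/h.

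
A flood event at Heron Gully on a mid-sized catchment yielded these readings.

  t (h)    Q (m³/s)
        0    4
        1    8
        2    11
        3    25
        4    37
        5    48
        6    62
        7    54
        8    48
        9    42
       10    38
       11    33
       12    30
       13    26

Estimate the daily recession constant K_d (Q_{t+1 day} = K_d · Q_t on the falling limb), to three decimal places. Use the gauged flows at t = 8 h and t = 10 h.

Between t = 8 h and t = 10 h the flow falls from 48 to 38 m³/s over 2×1 h = 2 h.
Per-interval ratio K = (38/48)^(1/2) = 0.8898; K_d = K^(24/1) = 0.061.

K_d ≈ 0.061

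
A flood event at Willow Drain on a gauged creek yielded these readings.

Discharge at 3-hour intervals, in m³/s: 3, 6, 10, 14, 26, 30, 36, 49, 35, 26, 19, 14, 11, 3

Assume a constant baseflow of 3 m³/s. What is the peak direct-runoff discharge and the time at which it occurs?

Q_p = 46.0 m³/s at t = 21 h

Subtracting baseflow gives direct-runoff ordinates: 0.0, 3.0, 7.0, 11.0, 23.0, 27.0, 33.0, 46.0, 32.0, 23.0, 16.0, 11.0, 8.0, 0.0 m³/s.
The maximum is 46.0 m³/s, occurring at the reading for t = 21 h.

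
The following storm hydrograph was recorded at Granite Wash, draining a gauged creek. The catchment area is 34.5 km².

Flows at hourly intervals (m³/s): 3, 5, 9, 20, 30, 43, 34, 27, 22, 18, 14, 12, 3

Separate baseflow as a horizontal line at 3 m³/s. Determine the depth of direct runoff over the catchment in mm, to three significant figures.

Direct runoff: 0.0, 2.0, 6.0, 17.0, 27.0, 40.0, 31.0, 24.0, 19.0, 15.0, 11.0, 9.0, 0.0 m³/s; ΣQ_DR = 201.0 m³/s.
V = ΣQ_DR · Δt = 201.0 × 3600 s = 7.236 × 10^5 m³.
Over A = 34.5 km², depth = V / A = 21.0 mm.

d ≈ 21.0 mm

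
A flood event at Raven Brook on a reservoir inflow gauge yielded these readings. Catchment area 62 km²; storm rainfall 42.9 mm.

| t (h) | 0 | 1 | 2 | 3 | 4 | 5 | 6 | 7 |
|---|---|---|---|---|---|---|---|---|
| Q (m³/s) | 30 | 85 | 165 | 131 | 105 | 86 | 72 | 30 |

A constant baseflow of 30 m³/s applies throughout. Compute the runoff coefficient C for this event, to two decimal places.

ΣQ_DR = 464.0 m³/s; V = ΣQ_DR·Δt = 1.670 × 10^6 m³.
Runoff depth d = V / A = 26.94 mm.
C = d / P = 26.94 / 42.9 = 0.63.

C ≈ 0.63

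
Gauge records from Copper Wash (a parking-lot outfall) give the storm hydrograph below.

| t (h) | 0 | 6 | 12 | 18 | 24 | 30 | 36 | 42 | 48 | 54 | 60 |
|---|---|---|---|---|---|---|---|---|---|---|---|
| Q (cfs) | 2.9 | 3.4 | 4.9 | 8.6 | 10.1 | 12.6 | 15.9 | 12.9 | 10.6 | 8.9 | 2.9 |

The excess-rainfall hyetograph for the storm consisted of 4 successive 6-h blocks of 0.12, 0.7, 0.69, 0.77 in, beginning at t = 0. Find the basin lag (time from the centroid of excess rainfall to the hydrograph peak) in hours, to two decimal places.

t_L ≈ 21.45 h

Centroid of excess rainfall: t_c = Σ P_i·t̄_i / ΣP_i = 14.5526 h (block centres at 3, 9, 15, 21 h).
Hydrograph peak occurs at t = 36 h, so basin lag t_L = 36 − 14.5526 = 21.45 h.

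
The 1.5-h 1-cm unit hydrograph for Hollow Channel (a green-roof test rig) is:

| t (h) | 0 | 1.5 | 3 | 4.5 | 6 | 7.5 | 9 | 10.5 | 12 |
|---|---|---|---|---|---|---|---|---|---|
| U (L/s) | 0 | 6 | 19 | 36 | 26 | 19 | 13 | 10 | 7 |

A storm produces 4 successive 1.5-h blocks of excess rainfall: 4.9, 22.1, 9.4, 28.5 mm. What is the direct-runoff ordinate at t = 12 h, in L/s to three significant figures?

Q ≈ 91.9 L/s

By discrete convolution, Q_j = Σ (P_i / 10 mm) · U_{j−i}.
At t = 12 h (j=8): Q = (4.9/10)·7 + (22.1/10)·10 + (9.4/10)·13 + (28.5/10)·19 = 91.9 L/s.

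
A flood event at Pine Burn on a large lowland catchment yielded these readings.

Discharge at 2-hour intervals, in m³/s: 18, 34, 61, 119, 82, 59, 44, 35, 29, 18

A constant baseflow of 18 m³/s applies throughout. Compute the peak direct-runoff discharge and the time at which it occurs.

Q_p = 101.0 m³/s at t = 6 h

Subtracting baseflow gives direct-runoff ordinates: 0.0, 16.0, 43.0, 101.0, 64.0, 41.0, 26.0, 17.0, 11.0, 0.0 m³/s.
The maximum is 101.0 m³/s, occurring at the reading for t = 6 h.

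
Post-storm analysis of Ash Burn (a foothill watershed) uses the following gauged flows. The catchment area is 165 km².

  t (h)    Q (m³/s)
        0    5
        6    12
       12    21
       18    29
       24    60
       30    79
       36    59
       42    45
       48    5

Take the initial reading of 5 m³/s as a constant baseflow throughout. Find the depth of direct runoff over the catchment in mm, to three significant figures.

d ≈ 35.3 mm

Direct runoff: 0.0, 7.0, 16.0, 24.0, 55.0, 74.0, 54.0, 40.0, 0.0 m³/s; ΣQ_DR = 270.0 m³/s.
V = ΣQ_DR · Δt = 270.0 × 21600 s = 5.832 × 10^6 m³.
Over A = 165 km², depth = V / A = 35.3 mm.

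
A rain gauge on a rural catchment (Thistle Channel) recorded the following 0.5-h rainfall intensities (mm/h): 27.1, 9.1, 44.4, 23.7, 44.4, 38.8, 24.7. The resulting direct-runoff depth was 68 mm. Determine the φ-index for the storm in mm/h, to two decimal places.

Only the 6 blocks with intensity above φ contribute runoff: 27.1, 44.4, 23.7, 44.4, 38.8, 24.7 mm/h.
Σ(I−φ)·Δt = d  ⇒  (27.1+44.4+23.7+44.4+38.8+24.7 − 6φ)·0.5 = 68
φ = (203.1 − 68/0.5) / 6 = 11.18 mm/h.

φ ≈ 11.18 mm/h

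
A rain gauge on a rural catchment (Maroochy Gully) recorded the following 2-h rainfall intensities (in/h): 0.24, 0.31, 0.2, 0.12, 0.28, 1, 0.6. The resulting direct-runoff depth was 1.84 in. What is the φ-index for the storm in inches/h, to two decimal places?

φ ≈ 0.34 in/h

Only the 2 blocks with intensity above φ contribute runoff: 1, 0.6 in/h.
Σ(I−φ)·Δt = d  ⇒  (1+0.6 − 2φ)·2 = 1.84
φ = (1.600 − 1.84/2) / 2 = 0.34 in/h.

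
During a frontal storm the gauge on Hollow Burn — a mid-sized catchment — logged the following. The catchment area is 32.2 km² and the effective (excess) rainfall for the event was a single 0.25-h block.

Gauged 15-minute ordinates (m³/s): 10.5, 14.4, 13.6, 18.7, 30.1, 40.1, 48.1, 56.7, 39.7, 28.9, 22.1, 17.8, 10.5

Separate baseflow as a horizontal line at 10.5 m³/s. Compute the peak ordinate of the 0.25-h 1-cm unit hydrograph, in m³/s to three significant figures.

Direct runoff: 0.0, 3.9, 3.1, 8.2, 19.6, 29.6, 37.6, 46.2, 29.2, 18.4, 11.6, 7.3, 0.0 m³/s; ΣQ_DR = 214.7 m³/s, peak = 46.2 m³/s.
Runoff depth d = ΣQ_DR·Δt / A = 214.7 × 900 / (32.2 km²) = 6.001 mm.
The 1-cm UH is the DRH scaled by (10 mm)/d, so U_p = 46.2 × 10/6.001 = 77.0 m³/s.

U_p ≈ 77.0 m³/s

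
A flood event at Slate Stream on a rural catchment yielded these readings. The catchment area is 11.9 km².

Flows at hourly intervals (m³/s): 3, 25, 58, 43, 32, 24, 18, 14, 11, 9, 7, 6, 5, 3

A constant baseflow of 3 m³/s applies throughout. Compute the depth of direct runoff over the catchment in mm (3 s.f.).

Direct runoff: 0.0, 22.0, 55.0, 40.0, 29.0, 21.0, 15.0, 11.0, 8.0, 6.0, 4.0, 3.0, 2.0, 0.0 m³/s; ΣQ_DR = 216.0 m³/s.
V = ΣQ_DR · Δt = 216.0 × 3600 s = 7.776 × 10^5 m³.
Over A = 11.9 km², depth = V / A = 65.3 mm.

d ≈ 65.3 mm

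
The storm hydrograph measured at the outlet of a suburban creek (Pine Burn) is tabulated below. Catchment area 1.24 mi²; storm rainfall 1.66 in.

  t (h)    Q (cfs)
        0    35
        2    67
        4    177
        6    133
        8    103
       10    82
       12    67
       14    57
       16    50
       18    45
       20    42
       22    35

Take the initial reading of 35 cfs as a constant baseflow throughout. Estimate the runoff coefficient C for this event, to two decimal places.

ΣQ_DR = 473.0 cfs; V = ΣQ_DR·Δt = 3.406 × 10^6 ft³.
Runoff depth d = V / A = 1.182 in.
C = d / P = 1.182 / 1.66 = 0.71.

C ≈ 0.71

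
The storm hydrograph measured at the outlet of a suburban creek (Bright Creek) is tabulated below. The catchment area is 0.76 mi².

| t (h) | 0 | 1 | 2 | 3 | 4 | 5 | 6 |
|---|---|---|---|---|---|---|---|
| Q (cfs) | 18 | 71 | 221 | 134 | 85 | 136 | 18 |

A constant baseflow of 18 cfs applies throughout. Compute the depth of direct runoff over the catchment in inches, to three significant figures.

Direct runoff: 0.0, 53.0, 203.0, 116.0, 67.0, 118.0, 0.0 cfs; ΣQ_DR = 557.0 cfs.
V = ΣQ_DR · Δt = 557.0 × 3600 s = 2.005 × 10^6 ft³.
Over A = 0.76 mi², depth = V / A = 1.14 in.

d ≈ 1.14 in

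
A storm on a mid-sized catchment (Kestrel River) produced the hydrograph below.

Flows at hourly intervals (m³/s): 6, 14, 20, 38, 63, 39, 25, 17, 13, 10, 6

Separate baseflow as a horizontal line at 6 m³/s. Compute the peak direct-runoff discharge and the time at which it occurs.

Subtracting baseflow gives direct-runoff ordinates: 0.0, 8.0, 14.0, 32.0, 57.0, 33.0, 19.0, 11.0, 7.0, 4.0, 0.0 m³/s.
The maximum is 57.0 m³/s, occurring at the reading for t = 4 h.

Q_p = 57.0 m³/s at t = 4 h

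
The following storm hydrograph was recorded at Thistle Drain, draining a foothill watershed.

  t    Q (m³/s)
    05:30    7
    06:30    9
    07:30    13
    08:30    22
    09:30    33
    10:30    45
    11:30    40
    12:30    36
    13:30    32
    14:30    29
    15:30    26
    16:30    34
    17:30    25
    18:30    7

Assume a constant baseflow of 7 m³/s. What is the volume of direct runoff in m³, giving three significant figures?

Direct-runoff ordinates (Q − Q_b): 0.0, 2.0, 6.0, 15.0, 26.0, 38.0, 33.0, 29.0, 25.0, 22.0, 19.0, 27.0, 18.0, 0.0 m³/s.
ΣQ_DR = 260.0 m³/s.
With Δt = 1 h = 3600 s, V = ΣQ_DR · Δt = 260.0 × 3600 = 9.36 × 10^5 m³.

V ≈ 9.36 × 10^5 m³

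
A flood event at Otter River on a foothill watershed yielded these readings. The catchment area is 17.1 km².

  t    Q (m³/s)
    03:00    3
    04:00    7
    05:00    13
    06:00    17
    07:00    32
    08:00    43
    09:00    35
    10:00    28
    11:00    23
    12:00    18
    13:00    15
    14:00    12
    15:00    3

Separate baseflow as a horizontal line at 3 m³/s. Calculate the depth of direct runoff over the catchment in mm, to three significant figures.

d ≈ 44.2 mm

Direct runoff: 0.0, 4.0, 10.0, 14.0, 29.0, 40.0, 32.0, 25.0, 20.0, 15.0, 12.0, 9.0, 0.0 m³/s; ΣQ_DR = 210.0 m³/s.
V = ΣQ_DR · Δt = 210.0 × 3600 s = 7.560 × 10^5 m³.
Over A = 17.1 km², depth = V / A = 44.2 mm.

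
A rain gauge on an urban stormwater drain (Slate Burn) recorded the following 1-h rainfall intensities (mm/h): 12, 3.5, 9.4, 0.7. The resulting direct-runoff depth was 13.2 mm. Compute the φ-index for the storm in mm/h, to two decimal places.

φ ≈ 4.10 mm/h

Only the 2 blocks with intensity above φ contribute runoff: 12, 9.4 mm/h.
Σ(I−φ)·Δt = d  ⇒  (12+9.4 − 2φ)·1 = 13.2
φ = (21.40 − 13.2/1) / 2 = 4.10 mm/h.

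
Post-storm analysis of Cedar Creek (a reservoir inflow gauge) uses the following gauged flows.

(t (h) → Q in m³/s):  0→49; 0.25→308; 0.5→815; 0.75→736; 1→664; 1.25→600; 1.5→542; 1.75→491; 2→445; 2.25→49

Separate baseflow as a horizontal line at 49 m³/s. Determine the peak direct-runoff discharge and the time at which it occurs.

Q_p = 766.0 m³/s at t = 0.5 h

Subtracting baseflow gives direct-runoff ordinates: 0.0, 259.0, 766.0, 687.0, 615.0, 551.0, 493.0, 442.0, 396.0, 0.0 m³/s.
The maximum is 766.0 m³/s, occurring at the reading for t = 0.5 h.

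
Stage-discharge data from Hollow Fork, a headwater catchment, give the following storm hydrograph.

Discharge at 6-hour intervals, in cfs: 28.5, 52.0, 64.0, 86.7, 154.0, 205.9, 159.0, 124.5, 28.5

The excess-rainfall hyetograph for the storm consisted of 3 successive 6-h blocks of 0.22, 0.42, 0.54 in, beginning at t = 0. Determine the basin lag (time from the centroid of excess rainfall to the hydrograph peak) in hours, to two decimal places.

Centroid of excess rainfall: t_c = Σ P_i·t̄_i / ΣP_i = 10.6271 h (block centres at 3, 9, 15 h).
Hydrograph peak occurs at t = 30 h, so basin lag t_L = 30 − 10.6271 = 19.37 h.

t_L ≈ 19.37 h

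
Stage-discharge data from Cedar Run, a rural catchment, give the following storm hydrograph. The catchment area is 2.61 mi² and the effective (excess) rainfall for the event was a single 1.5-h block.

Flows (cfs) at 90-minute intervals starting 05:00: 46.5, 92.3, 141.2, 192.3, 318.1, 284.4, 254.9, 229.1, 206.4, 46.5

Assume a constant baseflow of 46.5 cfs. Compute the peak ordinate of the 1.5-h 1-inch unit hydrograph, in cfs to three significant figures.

U_p ≈ 226 cfs

Direct runoff: 0.0, 45.8, 94.7, 145.8, 271.6, 237.9, 208.4, 182.6, 159.9, 0.0 cfs; ΣQ_DR = 1347 cfs, peak = 271.6 cfs.
Runoff depth d = ΣQ_DR·Δt / A = 1347 × 5400 / (2.61 mi²) = 1.199 in.
The 1-inch UH is the DRH scaled by (1 in)/d, so U_p = 271.6 × 1/1.199 = 226 cfs.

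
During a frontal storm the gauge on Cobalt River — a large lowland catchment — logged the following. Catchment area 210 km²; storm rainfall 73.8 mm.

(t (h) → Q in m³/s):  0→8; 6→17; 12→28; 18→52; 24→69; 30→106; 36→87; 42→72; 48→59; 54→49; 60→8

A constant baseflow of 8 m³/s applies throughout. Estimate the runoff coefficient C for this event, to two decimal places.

C ≈ 0.65

ΣQ_DR = 467.0 m³/s; V = ΣQ_DR·Δt = 1.009 × 10^7 m³.
Runoff depth d = V / A = 48.03 mm.
C = d / P = 48.03 / 73.8 = 0.65.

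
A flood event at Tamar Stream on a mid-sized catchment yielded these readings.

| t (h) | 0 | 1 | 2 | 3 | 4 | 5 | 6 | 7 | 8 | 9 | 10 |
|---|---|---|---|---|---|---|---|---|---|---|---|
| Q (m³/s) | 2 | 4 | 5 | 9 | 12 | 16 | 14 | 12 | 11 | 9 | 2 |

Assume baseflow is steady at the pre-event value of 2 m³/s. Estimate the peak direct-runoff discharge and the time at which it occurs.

Q_p = 14.0 m³/s at t = 5 h

Subtracting baseflow gives direct-runoff ordinates: 0.0, 2.0, 3.0, 7.0, 10.0, 14.0, 12.0, 10.0, 9.0, 7.0, 0.0 m³/s.
The maximum is 14.0 m³/s, occurring at the reading for t = 5 h.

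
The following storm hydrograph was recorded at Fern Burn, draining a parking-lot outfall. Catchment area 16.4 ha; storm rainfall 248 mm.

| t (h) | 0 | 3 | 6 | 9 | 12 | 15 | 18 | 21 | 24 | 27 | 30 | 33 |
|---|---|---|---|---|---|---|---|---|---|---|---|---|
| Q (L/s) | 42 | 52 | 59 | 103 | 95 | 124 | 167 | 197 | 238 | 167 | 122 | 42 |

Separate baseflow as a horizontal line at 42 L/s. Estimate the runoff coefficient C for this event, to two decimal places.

C ≈ 0.24

ΣQ_DR = 904.0 L/s; V = ΣQ_DR·Δt = 9.763 × 10^6 L.
Runoff depth d = V / A = 59.53 mm.
C = d / P = 59.53 / 248 = 0.24.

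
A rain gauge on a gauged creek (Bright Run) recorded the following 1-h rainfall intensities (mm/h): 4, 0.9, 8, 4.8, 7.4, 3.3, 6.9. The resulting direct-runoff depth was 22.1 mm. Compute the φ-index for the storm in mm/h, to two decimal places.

φ ≈ 2.05 mm/h

Only the 6 blocks with intensity above φ contribute runoff: 4, 8, 4.8, 7.4, 3.3, 6.9 mm/h.
Σ(I−φ)·Δt = d  ⇒  (4+8+4.8+7.4+3.3+6.9 − 6φ)·1 = 22.1
φ = (34.40 − 22.1/1) / 6 = 2.05 mm/h.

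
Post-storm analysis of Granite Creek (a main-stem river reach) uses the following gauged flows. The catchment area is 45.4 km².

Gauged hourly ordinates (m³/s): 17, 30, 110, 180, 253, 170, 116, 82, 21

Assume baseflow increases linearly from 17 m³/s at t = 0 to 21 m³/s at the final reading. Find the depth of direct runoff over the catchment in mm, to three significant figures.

Direct runoff: 0.00, 12.50, 92.00, 161.50, 234.00, 150.50, 96.00, 61.50, 0.00 m³/s; ΣQ_DR = 808.0 m³/s.
V = ΣQ_DR · Δt = 808.0 × 3600 s = 2.909 × 10^6 m³.
Over A = 45.4 km², depth = V / A = 64.1 mm.

d ≈ 64.1 mm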